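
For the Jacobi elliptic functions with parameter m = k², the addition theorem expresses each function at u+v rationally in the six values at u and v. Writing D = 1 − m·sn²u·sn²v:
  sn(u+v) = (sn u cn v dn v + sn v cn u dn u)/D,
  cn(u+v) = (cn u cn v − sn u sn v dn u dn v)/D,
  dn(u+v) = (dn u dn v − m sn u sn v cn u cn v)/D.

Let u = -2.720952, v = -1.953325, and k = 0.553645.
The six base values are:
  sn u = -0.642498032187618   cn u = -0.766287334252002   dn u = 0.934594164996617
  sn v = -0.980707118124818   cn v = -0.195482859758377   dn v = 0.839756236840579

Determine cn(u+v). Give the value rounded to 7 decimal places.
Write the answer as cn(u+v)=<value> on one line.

cn(u+v)=-0.3924939

m = k² = 0.306522786025
D = 1 − m·sn²u·sn²v = 0.8783015567090573
cn(u+v) = (cn u·cn v − sn u·sn v·dn u·dn v)/D = -0.3447280279142601/0.8783015567090573 = -0.3924939279464961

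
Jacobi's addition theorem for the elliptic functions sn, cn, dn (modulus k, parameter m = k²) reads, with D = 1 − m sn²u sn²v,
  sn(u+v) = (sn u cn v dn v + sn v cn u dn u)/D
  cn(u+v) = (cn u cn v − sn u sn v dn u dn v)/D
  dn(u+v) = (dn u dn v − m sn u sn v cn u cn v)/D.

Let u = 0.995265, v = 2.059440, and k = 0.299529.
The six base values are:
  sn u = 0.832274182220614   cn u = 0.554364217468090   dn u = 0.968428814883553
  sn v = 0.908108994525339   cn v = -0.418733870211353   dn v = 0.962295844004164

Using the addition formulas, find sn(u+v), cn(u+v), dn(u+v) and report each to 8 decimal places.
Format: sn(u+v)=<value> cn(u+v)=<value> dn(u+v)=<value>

sn(u+v)=0.16038776 cn(u+v)=-0.98705408 dn(u+v)=0.99884537

m = k² = 0.089717621841
D = 1 − m·sn²u·sn²v = 0.9487508634176685
sn(u+v) = (sn u·cn v·dn v + sn v·cn u·dn u)/D = 0.1521680285819392/0.9487508634176685 = 0.1603877629515793
cn(u+v) = (cn u·cn v − sn u·sn v·dn u·dn v)/D = -0.9364684147974547/0.9487508634176685 = -0.9870540843821011
dn(u+v) = (dn u·dn v − m·sn u·sn v·cn u·cn v)/D = 0.9476554118084137/0.9487508634176685 = 0.998845374848663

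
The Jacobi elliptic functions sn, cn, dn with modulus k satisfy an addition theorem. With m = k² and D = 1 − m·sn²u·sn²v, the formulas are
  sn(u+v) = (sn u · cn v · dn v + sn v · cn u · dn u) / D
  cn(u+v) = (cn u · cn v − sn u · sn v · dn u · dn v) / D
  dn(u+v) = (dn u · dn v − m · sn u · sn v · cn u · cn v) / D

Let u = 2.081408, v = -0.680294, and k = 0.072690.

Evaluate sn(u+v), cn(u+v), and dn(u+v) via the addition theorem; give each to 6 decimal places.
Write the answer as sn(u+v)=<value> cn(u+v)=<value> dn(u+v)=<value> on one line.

sn(u+v)=0.985362 cn(u+v)=0.170477 dn(u+v)=0.997432

sn u = 0.874061851047267, cn u = -0.4858146565757616, dn u = 0.9979795755073301
sn v = -0.6288251525446268, cn v = 0.7775467365549333, dn v = 0.9989547836927193
m = k² = 0.0052838361
D = 1 − m·sn²u·sn²v = 0.9984037773148593
sn(u+v) = (sn u·cn v·dn v + sn v·cn u·dn u)/D = 0.9837888368540214/0.9984037773148593 = 0.9853616935423223
cn(u+v) = (cn u·cn v − sn u·sn v·dn u·dn v)/D = 0.170204662209914/0.9984037773148593 = 0.1704767811152199
dn(u+v) = (dn u·dn v − m·sn u·sn v·cn u·cn v)/D = 0.9958394409306115/0.9984037773148593 = 0.9974315638196558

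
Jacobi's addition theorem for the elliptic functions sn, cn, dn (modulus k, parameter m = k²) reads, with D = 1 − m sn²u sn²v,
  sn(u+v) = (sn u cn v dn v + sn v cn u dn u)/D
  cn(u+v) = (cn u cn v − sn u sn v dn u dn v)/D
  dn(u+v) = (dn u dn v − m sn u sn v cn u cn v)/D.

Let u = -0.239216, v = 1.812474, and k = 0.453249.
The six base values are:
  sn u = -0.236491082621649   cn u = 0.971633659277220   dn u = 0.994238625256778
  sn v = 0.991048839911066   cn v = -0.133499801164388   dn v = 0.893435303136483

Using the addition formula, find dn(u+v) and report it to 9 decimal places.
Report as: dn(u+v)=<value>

dn(u+v)=0.892109662

m = k² = 0.205434656001
D = 1 − m·sn²u·sn²v = 0.9887152130827859
dn(u+v) = (dn u·dn v − m·sn u·sn v·cn u·cn v)/D = 0.8820423948307791/0.9887152130827859 = 0.8921096622763556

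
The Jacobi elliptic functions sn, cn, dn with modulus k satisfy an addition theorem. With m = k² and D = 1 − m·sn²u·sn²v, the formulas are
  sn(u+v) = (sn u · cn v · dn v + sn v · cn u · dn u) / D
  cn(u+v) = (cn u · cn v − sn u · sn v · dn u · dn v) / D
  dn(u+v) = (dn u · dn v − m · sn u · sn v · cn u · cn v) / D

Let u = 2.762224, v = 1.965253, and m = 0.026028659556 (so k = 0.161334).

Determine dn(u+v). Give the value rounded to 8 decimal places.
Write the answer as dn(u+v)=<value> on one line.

sn u = 0.3892776658013379, cn u = -0.9211204584136984, dn u = 0.9980258976527513
sn v = 0.9289288540440665, cn v = -0.3702582667873566, dn v = 0.9887060433737129
m = k² = 0.026028659556
D = 1 − m·sn²u·sn²v = 0.9965964221869916
dn(u+v) = (dn u·dn v − m·sn u·sn v·cn u·cn v)/D = 0.9835441632546174/0.9965964221869916 = 0.9869031649704987

dn(u+v)=0.98690316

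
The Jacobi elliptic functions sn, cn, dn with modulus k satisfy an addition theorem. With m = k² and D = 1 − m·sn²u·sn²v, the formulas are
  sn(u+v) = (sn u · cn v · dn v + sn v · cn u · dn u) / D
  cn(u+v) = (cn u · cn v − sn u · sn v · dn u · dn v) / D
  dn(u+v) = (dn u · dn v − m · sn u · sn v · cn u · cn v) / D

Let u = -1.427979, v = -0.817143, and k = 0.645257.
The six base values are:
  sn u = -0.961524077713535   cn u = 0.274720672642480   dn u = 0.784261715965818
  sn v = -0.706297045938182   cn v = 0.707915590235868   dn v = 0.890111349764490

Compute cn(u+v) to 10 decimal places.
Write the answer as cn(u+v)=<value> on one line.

cn(u+v)=-0.3460537381

m = k² = 0.416356596049
D = 1 − m·sn²u·sn²v = 0.807973769442491
cn(u+v) = (cn u·cn v − sn u·sn v·dn u·dn v)/D = -0.279602343237356/0.807973769442491 = -0.3460537381433609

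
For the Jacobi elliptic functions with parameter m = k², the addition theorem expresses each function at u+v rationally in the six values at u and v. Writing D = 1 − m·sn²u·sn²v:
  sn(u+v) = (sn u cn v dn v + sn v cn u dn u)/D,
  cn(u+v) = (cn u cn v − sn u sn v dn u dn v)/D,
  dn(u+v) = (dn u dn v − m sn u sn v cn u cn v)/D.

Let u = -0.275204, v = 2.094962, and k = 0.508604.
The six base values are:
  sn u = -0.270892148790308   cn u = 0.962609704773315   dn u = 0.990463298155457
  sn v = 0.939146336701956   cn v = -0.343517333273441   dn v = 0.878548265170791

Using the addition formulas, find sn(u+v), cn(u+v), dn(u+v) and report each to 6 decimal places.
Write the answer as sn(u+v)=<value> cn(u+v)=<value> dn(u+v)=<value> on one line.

m = k² = 0.258678028816
D = 1 − m·sn²u·sn²v = 0.9832575536177832
sn(u+v) = (sn u·cn v·dn v + sn v·cn u·dn u)/D = 0.9771642180807233/0.9832575536177832 = 0.9938029100161599
cn(u+v) = (cn u·cn v − sn u·sn v·dn u·dn v)/D = -0.1092955060792366/0.9832575536177832 = -0.1111565384645115
dn(u+v) = (dn u·dn v − m·sn u·sn v·cn u·cn v)/D = 0.8484083476993838/0.9832575536177832 = 0.8628546453345441

sn(u+v)=0.993803 cn(u+v)=-0.111157 dn(u+v)=0.862855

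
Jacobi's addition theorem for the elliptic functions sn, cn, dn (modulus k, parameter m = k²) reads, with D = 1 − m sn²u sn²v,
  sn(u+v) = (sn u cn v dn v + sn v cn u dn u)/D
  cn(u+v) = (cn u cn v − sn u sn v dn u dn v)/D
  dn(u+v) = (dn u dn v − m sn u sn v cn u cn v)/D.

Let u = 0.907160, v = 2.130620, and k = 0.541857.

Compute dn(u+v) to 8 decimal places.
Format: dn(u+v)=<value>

dn(u+v)=0.97960394

sn u = 0.7683985372749344, cn u = 0.6399716305538405, dn u = 0.9091988670560854
sn v = 0.9371715216163944, cn v = -0.348868942543202, dn v = 0.8614673578473437
m = k² = 0.293609008449
D = 1 − m·sn²u·sn²v = 0.8477418315563615
dn(u+v) = (dn u·dn v − m·sn u·sn v·cn u·cn v)/D = 0.8304512346826914/0.8477418315563615 = 0.9796039357383999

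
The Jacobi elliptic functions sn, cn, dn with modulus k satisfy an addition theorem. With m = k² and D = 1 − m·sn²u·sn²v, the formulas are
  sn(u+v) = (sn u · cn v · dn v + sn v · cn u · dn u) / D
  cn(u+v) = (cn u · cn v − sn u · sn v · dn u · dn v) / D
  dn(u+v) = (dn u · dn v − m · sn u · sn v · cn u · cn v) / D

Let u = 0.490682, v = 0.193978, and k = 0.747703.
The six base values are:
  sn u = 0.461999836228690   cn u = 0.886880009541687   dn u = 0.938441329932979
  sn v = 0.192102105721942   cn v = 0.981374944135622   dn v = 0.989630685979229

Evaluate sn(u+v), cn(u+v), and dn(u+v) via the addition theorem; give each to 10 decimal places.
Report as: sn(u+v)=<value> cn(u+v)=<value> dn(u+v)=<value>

m = k² = 0.559059776209
D = 1 − m·sn²u·sn²v = 0.9955964174677678
sn(u+v) = (sn u·cn v·dn v + sn v·cn u·dn u)/D = 0.6085773410109535/0.9955964174677678 = 0.6112691150082971
cn(u+v) = (cn u·cn v − sn u·sn v·dn u·dn v)/D = 0.7879377173880505/0.9955964174677678 = 0.791422813063266
dn(u+v) = (dn u·dn v − m·sn u·sn v·cn u·cn v)/D = 0.8855254264904028/0.9955964174677678 = 0.8894421584427522

sn(u+v)=0.6112691150 cn(u+v)=0.7914228131 dn(u+v)=0.8894421584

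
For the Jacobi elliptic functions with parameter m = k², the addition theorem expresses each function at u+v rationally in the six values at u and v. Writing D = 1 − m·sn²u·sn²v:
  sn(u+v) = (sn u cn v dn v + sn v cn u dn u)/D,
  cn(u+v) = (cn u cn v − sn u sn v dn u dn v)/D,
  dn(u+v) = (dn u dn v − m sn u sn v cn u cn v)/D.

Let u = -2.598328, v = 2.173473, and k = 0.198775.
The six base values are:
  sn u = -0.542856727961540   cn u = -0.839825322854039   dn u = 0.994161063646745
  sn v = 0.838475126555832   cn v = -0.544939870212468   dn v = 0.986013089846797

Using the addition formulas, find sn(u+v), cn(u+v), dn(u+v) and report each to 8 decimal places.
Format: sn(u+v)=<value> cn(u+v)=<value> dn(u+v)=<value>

sn(u+v)=-0.41174498 cn(u+v)=0.91129911 dn(u+v)=0.99664510

m = k² = 0.039511500625
D = 1 − m·sn²u·sn²v = 0.9918139509774519
sn(u+v) = (sn u·cn v·dn v + sn v·cn u·dn u)/D = -0.4083744172901503/0.9918139509774519 = -0.4117449818967452
cn(u+v) = (cn u·cn v − sn u·sn v·dn u·dn v)/D = 0.9038391718975415/0.9918139509774519 = 0.9112991110951711
dn(u+v) = (dn u·dn v − m·sn u·sn v·cn u·cn v)/D = 0.9884865166721265/0.9918139509774519 = 0.9966451023379473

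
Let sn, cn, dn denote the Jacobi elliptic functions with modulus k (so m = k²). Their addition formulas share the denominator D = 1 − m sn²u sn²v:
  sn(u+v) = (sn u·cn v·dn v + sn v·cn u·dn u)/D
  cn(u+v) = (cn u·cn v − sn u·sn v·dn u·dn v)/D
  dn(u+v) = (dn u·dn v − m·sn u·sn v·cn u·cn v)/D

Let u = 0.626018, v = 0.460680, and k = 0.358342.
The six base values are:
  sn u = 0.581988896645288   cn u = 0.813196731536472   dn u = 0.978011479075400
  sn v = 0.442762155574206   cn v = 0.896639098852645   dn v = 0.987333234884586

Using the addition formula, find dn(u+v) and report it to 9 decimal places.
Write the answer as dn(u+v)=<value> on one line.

m = k² = 0.128408988964
D = 1 − m·sn²u·sn²v = 0.991473597876386
dn(u+v) = (dn u·dn v − m·sn u·sn v·cn u·cn v)/D = 0.9414967600514975/0.991473597876386 = 0.949593375020845

dn(u+v)=0.949593375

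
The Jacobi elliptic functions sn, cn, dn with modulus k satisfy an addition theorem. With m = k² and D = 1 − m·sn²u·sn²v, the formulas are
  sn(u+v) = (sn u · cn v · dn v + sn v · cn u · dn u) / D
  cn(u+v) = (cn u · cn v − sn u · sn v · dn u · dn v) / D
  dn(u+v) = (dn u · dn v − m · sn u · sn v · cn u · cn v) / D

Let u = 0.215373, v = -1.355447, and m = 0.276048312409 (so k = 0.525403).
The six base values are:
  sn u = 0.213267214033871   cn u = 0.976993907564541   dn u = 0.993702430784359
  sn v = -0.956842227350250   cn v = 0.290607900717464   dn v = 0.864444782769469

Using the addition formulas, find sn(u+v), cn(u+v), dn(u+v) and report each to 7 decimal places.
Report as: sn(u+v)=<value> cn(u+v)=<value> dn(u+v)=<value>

sn(u+v)=-0.8855455 cn(u+v)=0.4645526 dn(u+v)=0.8851697

m = k² = 0.276048312409
D = 1 − m·sn²u·sn²v = 0.9885048682160552
sn(u+v) = (sn u·cn v·dn v + sn v·cn u·dn u)/D = -0.8753660630779599/0.9885048682160552 = -0.8855455255953612
cn(u+v) = (cn u·cn v − sn u·sn v·dn u·dn v)/D = 0.4592125108250361/0.9885048682160552 = 0.4645526042312491
dn(u+v) = (dn u·dn v − m·sn u·sn v·cn u·cn v)/D = 0.874994576492643/0.9885048682160552 = 0.8851697190644462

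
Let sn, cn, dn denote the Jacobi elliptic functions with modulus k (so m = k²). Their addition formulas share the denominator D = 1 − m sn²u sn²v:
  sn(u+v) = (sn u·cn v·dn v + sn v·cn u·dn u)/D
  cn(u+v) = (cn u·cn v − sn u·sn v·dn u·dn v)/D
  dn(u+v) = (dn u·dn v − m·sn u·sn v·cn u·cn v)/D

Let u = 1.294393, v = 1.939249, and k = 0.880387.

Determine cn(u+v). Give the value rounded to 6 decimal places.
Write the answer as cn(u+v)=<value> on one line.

sn u = 0.8883580779145523, cn u = 0.4591513099229515, dn u = 0.6231543193348731
sn v = 0.9919822485998108, cn v = 0.1263772861825383, dn v = 0.487132140714359
m = k² = 0.775081269769
D = 1 − m·sn²u·sn²v = 0.398090559761362
cn(u+v) = (cn u·cn v − sn u·sn v·dn u·dn v)/D = -0.2094802107998391/0.398090559761362 = -0.526212455089147

cn(u+v)=-0.526212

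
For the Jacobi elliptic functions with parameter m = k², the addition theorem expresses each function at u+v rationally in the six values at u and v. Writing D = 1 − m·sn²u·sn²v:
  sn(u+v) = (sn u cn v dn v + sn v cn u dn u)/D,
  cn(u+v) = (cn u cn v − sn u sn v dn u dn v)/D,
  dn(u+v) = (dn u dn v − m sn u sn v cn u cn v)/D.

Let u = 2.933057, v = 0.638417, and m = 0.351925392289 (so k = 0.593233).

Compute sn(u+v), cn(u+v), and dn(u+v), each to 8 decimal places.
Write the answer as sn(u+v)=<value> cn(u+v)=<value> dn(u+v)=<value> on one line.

sn u = 0.5214531319637533, cn u = -0.8532799254436919, dn u = 0.9509504619086037
sn v = 0.5846267926531703, cn v = 0.8113023562840595, dn v = 0.9379317420486874
m = k² = 0.351925392289
D = 1 − m·sn²u·sn²v = 0.9672931594931241
sn(u+v) = (sn u·cn v·dn v + sn v·cn u·dn u)/D = -0.07758413284015392/0.9672931594931241 = -0.08020746562583897
cn(u+v) = (cn u·cn v − sn u·sn v·dn u·dn v)/D = -0.9641767258825696/0.9672931594931241 = -0.9967781912029776
dn(u+v) = (dn u·dn v − m·sn u·sn v·cn u·cn v)/D = 0.9661975536653353/0.9672931594931241 = 0.9988673487276982

sn(u+v)=-0.08020747 cn(u+v)=-0.99677819 dn(u+v)=0.99886735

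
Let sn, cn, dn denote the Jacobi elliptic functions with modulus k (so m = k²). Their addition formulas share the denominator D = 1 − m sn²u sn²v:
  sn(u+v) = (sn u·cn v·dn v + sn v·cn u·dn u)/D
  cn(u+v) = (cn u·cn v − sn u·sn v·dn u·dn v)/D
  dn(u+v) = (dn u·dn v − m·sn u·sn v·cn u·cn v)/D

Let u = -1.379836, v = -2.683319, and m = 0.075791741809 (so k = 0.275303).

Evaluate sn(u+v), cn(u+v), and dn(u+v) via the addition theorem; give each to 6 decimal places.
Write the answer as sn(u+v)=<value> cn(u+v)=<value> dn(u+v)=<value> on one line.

sn(u+v)=0.752896 cn(u+v)=-0.658139 dn(u+v)=0.978283

sn u = -0.9772711135371961, cn u = 0.2119933268897133, dn u = 0.9631274203308606
sn v = -0.4958334387446193, cn v = -0.8684176420494265, dn v = 0.990639460005695
m = k² = 0.075791741809
D = 1 − m·sn²u·sn²v = 0.9822039492385228
sn(u+v) = (sn u·cn v·dn v + sn v·cn u·dn u)/D = 0.7394977991083625/0.9822039492385228 = 0.7528963813286191
cn(u+v) = (cn u·cn v − sn u·sn v·dn u·dn v)/D = -0.6464267963301326/0.9822039492385228 = -0.6581390726755787
dn(u+v) = (dn u·dn v − m·sn u·sn v·cn u·cn v)/D = 0.9608732245915154/0.9822039492385228 = 0.9782827948680673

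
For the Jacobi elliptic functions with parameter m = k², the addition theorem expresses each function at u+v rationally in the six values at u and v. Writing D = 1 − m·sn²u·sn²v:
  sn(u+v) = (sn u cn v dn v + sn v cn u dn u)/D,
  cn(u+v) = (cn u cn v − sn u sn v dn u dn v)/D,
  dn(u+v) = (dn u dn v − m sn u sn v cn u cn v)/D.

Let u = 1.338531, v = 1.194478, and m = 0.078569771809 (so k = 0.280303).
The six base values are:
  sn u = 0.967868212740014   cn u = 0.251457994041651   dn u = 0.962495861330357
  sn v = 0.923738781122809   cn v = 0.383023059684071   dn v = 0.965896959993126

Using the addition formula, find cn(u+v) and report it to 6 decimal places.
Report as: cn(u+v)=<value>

m = k² = 0.078569771809
D = 1 − m·sn²u·sn²v = 0.9371961454507367
cn(u+v) = (cn u·cn v − sn u·sn v·dn u·dn v)/D = -0.7348657686669271/0.9371961454507367 = -0.784110959305642

cn(u+v)=-0.784111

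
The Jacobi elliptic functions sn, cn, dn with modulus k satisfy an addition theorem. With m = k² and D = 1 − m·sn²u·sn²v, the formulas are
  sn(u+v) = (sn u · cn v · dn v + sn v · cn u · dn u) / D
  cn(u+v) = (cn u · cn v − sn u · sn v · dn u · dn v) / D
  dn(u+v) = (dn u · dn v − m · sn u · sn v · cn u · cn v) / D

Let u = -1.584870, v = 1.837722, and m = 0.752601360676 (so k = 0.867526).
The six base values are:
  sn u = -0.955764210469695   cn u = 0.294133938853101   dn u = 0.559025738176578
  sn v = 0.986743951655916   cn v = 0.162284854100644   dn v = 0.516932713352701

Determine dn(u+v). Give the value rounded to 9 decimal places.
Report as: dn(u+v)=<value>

m = k² = 0.752601360676
D = 1 − m·sn²u·sn²v = 0.3306157755169018
dn(u+v) = (dn u·dn v − m·sn u·sn v·cn u·cn v)/D = 0.322858688753903/0.3306157755169018 = 0.9765374572617686

dn(u+v)=0.976537457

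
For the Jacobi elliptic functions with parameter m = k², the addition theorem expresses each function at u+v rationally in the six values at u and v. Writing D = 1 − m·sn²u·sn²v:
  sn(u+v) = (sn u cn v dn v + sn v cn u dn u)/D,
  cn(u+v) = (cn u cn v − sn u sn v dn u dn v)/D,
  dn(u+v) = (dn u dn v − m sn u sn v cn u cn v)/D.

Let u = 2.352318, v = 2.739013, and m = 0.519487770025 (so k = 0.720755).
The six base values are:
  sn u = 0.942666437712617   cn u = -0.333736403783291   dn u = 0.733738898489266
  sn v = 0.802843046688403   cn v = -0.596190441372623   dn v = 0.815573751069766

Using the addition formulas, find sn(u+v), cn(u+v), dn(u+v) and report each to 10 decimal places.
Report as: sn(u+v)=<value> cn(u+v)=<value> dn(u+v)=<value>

m = k² = 0.519487770025
D = 1 − m·sn²u·sn²v = 0.7024549578238007
sn(u+v) = (sn u·cn v·dn v + sn v·cn u·dn u)/D = -0.6549560567312569/0.7024549578238007 = -0.9323815704288073
cn(u+v) = (cn u·cn v − sn u·sn v·dn u·dn v)/D = -0.2539203251460588/0.7024549578238007 = -0.3614755968591947
dn(u+v) = (dn u·dn v − m·sn u·sn v·cn u·cn v)/D = 0.5201919173736991/0.7024549578238007 = 0.740534195936561

sn(u+v)=-0.9323815704 cn(u+v)=-0.3614755969 dn(u+v)=0.7405341959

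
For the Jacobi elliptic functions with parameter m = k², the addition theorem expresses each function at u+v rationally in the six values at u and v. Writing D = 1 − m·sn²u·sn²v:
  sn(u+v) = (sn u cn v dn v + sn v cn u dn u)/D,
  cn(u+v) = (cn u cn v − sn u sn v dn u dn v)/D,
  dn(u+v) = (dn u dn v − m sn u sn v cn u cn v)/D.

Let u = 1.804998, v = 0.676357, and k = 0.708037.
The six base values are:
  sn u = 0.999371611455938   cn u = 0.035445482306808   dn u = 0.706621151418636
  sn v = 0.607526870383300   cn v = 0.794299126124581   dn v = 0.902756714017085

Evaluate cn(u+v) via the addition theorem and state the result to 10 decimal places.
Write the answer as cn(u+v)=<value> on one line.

cn(u+v)=-0.4405628592

m = k² = 0.501316393369
D = 1 − m·sn²u·sn²v = 0.8152021535004781
cn(u+v) = (cn u·cn v − sn u·sn v·dn u·dn v)/D = -0.3591477915868068/0.8152021535004781 = -0.4405628592179573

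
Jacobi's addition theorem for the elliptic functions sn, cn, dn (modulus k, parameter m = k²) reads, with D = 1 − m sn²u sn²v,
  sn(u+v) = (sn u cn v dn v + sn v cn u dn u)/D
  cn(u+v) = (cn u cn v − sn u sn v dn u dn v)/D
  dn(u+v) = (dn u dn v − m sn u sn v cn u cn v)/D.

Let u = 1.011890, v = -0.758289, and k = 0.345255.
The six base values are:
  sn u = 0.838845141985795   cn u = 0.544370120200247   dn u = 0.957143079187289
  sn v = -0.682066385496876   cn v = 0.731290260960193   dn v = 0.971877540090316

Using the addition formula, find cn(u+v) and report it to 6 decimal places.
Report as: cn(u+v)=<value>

cn(u+v)=0.968095

m = k² = 0.119201015025
D = 1 − m·sn²u·sn²v = 0.9609791402350607
cn(u+v) = (cn u·cn v − sn u·sn v·dn u·dn v)/D = 0.9303195021833971/0.9609791402350607 = 0.9680954177172211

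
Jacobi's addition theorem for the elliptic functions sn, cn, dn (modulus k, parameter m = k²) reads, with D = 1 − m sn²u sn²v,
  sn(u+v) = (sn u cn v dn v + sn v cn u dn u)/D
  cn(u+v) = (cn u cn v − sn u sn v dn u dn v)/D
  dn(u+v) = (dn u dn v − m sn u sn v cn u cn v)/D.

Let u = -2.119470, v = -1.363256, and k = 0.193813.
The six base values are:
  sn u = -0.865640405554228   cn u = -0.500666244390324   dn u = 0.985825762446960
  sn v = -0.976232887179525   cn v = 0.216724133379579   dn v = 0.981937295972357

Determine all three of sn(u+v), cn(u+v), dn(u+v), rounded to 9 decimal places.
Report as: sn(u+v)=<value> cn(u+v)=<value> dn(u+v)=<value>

sn(u+v)=0.305826389 cn(u+v)=-0.952087296 dn(u+v)=0.998241802

m = k² = 0.037563478969
D = 1 − m·sn²u·sn²v = 0.9731745067874299
sn(u+v) = (sn u·cn v·dn v + sn v·cn u·dn u)/D = 0.297622445676421/0.9731745067874299 = 0.3058263894097573
cn(u+v) = (cn u·cn v − sn u·sn v·dn u·dn v)/D = -0.9265470848750986/0.9731745067874299 = -0.9520872961764543
dn(u+v) = (dn u·dn v − m·sn u·sn v·cn u·cn v)/D = 0.9714634737051844/0.9731745067874299 = 0.9982418023999685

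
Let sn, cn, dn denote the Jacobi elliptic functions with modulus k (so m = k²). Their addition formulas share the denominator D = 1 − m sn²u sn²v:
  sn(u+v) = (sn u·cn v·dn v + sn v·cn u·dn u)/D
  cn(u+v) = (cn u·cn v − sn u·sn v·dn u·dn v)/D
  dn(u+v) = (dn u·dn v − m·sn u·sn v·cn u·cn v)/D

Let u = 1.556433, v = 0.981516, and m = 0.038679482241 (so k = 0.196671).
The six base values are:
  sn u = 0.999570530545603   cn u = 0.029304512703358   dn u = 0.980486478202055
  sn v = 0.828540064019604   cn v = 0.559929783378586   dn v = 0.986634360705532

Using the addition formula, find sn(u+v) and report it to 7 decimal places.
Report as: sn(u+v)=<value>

m = k² = 0.038679482241
D = 1 − m·sn²u·sn²v = 0.9734701639214841
sn(u+v) = (sn u·cn v·dn v + sn v·cn u·dn u)/D = 0.5760148804443754/0.9734701639214841 = 0.5917129274142132

sn(u+v)=0.5917129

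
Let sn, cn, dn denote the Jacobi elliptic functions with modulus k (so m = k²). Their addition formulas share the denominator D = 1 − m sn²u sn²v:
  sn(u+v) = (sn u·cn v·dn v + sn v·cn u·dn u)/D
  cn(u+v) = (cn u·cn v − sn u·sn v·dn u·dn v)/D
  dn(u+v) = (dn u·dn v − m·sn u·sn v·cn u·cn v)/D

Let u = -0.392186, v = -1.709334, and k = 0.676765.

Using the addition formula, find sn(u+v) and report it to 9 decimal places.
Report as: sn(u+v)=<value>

sn(u+v)=-0.978349766

sn u = -0.3780921623282475, cn u = 0.9257679605527241, dn u = 0.966708673729595
sn v = -0.9966739573079268, cn v = 0.08149247096607747, dn v = 0.7382620099833603
m = k² = 0.458010865225
D = 1 − m·sn²u·sn²v = 0.9349604764512721
sn(u+v) = (sn u·cn v·dn v + sn v·cn u·dn u)/D = -0.914718363756827/0.9349604764512721 = -0.9783497664294047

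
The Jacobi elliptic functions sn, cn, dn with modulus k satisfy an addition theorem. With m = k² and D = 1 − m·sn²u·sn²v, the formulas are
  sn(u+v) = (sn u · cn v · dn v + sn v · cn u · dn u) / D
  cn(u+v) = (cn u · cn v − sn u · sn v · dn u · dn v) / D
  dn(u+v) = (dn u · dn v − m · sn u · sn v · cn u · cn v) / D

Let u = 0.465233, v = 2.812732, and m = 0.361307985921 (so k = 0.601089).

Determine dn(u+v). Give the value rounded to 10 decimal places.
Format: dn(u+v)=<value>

dn(u+v)=0.9910022600

sn u = 0.4434508183245988, cn u = 0.89629870675308, dn u = 0.9638201492937585
sn v = 0.6229812113723117, cn v = -0.7822367993626272, dn v = 0.9272401798091649
m = k² = 0.361307985921
D = 1 − m·sn²u·sn²v = 0.9724248184858234
dn(u+v) = (dn u·dn v − m·sn u·sn v·cn u·cn v)/D = 0.9636751928393897/0.9724248184858234 = 0.9910022600409789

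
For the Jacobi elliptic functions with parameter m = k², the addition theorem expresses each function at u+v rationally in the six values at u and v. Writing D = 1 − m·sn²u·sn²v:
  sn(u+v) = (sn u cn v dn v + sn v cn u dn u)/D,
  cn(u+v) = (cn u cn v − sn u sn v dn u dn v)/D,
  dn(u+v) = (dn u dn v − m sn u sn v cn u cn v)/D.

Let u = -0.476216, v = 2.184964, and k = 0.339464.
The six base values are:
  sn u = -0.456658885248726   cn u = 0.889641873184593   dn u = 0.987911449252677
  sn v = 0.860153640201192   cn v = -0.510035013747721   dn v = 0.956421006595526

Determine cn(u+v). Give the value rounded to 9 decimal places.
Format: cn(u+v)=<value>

m = k² = 0.115235807296
D = 1 − m·sn²u·sn²v = 0.9822203447266044
cn(u+v) = (cn u·cn v − sn u·sn v·dn u·dn v)/D = -0.08261080783256046/0.9822203447266044 = -0.08410618684095239

cn(u+v)=-0.084106187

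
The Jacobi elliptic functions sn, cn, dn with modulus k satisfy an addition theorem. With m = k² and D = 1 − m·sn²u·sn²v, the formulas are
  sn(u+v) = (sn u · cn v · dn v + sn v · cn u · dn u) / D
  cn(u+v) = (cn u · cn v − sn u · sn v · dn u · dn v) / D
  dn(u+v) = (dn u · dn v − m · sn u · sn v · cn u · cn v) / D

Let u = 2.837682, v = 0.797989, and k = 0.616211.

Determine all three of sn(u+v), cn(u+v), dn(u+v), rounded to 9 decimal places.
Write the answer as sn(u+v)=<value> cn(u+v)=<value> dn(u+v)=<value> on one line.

sn(u+v)=-0.107963127 cn(u+v)=-0.994154899 dn(u+v)=0.997784554

sn u = 0.6217414792932874, cn u = -0.7832225309107206, dn u = 0.9236969457551831
sn v = 0.6960358468302805, cn v = 0.7180070333410769, dn v = 0.9033496266526234
m = k² = 0.379715996521
D = 1 − m·sn²u·sn²v = 0.9288881803830654
sn(u+v) = (sn u·cn v·dn v + sn v·cn u·dn u)/D = -0.1002856721638934/0.9288881803830654 = -0.1079631265439684
cn(u+v) = (cn u·cn v − sn u·sn v·dn u·dn v)/D = -0.9234587351982753/0.9288881803830654 = -0.9941548990508728
dn(u+v) = (dn u·dn v − m·sn u·sn v·cn u·cn v)/D = 0.926830278877416/0.9288881803830654 = 0.9977845541055321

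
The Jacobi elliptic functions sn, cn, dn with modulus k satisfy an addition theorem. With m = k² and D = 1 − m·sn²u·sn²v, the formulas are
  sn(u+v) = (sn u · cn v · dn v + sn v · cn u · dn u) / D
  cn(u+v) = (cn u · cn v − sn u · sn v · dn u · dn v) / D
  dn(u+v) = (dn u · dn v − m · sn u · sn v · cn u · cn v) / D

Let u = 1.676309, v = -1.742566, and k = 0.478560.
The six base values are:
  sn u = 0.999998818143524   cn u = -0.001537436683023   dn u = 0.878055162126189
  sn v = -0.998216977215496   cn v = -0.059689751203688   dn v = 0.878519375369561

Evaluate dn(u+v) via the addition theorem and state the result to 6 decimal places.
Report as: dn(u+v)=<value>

dn(u+v)=0.999498

m = k² = 0.2290196736
D = 1 − m·sn²u·sn²v = 0.7717968323074632
dn(u+v) = (dn u·dn v − m·sn u·sn v·cn u·cn v)/D = 0.7714094520278448/0.7717968323074632 = 0.9994980799824479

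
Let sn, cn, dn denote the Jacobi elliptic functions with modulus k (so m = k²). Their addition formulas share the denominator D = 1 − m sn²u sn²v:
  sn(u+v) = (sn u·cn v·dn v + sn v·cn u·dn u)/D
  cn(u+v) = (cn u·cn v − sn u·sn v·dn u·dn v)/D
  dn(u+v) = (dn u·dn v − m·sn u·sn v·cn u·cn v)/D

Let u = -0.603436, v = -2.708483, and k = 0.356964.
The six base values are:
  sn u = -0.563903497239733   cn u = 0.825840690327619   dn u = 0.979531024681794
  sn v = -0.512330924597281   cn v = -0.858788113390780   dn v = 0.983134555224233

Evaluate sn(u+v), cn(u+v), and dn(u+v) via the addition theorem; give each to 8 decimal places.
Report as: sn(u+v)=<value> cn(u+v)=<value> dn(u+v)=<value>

sn(u+v)=0.06232577 cn(u+v)=-0.99805586 dn(u+v)=0.99975248

m = k² = 0.127423297296
D = 1 − m·sn²u·sn²v = 0.9893644597153394
sn(u+v) = (sn u·cn v·dn v + sn v·cn u·dn u)/D = 0.06166290577269266/0.9893644597153394 = 0.06232577405341036
cn(u+v) = (cn u·cn v − sn u·sn v·dn u·dn v)/D = -0.9874409958065816/0.9893644597153394 = -0.9980558591024068
dn(u+v) = (dn u·dn v − m·sn u·sn v·cn u·cn v)/D = 0.9891195735436512/0.9893644597153394 = 0.9997524813335637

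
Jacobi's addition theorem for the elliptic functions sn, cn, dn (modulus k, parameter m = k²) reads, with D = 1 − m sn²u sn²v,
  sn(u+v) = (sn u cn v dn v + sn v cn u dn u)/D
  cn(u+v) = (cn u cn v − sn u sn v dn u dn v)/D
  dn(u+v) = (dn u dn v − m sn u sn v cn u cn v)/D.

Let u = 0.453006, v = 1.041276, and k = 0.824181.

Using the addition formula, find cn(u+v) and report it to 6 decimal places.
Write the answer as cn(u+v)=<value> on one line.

sn u = 0.4286188182537521, cn u = 0.9034854224827078, dn u = 0.9355253793331143
sn v = 0.8072069351338292, cn v = 0.5902685523317755, dn v = 0.7465898309745859
m = k² = 0.679274320761
D = 1 − m·sn²u·sn²v = 0.9186874773312259
cn(u+v) = (cn u·cn v − sn u·sn v·dn u·dn v)/D = 0.291645157682193/0.9186874773312259 = 0.3174585099705702

cn(u+v)=0.317459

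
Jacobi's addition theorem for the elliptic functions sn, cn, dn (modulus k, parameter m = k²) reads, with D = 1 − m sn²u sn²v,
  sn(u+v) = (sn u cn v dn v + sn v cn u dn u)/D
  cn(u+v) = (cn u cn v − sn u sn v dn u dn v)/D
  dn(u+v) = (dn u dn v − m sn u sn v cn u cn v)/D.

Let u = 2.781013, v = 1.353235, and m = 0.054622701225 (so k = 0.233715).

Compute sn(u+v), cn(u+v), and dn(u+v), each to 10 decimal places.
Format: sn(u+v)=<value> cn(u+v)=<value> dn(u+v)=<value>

sn(u+v)=-0.8086814169 cn(u+v)=-0.5882468580 dn(u+v)=0.9819768992

sn u = 0.3933441881774492, cn u = -0.9193912929906523, dn u = 0.9957654315972414
sn v = 0.9729367341115025, cn v = 0.2310716586179349, dn v = 0.9738037940828095
m = k² = 0.054622701225
D = 1 − m·sn²u·sn²v = 0.9920000393580125
sn(u+v) = (sn u·cn v·dn v + sn v·cn u·dn u)/D = -0.8022119974110843/0.9920000393580125 = -0.8086814169183377
cn(u+v) = (cn u·cn v − sn u·sn v·dn u·dn v)/D = -0.5835409062748016/0.9920000393580125 = -0.5882468579864662
dn(u+v) = (dn u·dn v − m·sn u·sn v·cn u·cn v)/D = 0.9741211226532314/0.9920000393580125 = 0.9819768991981576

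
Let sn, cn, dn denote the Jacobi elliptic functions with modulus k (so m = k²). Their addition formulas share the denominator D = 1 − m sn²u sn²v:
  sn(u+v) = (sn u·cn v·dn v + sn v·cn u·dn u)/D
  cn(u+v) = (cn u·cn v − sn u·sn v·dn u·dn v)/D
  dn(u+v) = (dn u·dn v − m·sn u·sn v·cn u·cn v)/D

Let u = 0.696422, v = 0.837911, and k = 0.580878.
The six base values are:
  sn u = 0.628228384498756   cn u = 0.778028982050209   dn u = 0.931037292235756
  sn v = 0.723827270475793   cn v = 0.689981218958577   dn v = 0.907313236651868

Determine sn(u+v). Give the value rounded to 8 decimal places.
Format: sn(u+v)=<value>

m = k² = 0.337419250884
D = 1 − m·sn²u·sn²v = 0.9302290158516887
sn(u+v) = (sn u·cn v·dn v + sn v·cn u·dn u)/D = 0.9176108986020306/0.9302290158516887 = 0.9864354723034464

sn(u+v)=0.98643547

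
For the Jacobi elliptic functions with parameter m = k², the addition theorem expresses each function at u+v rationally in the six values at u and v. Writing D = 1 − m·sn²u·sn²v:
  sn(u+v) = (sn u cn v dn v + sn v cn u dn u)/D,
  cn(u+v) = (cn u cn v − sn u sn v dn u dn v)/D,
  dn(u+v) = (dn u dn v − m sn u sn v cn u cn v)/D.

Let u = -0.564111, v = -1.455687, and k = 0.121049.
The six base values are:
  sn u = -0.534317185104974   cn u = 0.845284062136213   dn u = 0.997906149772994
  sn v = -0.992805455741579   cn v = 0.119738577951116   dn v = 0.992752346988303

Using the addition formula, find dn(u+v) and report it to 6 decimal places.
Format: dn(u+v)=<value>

dn(u+v)=0.993985

m = k² = 0.014652860401
D = 1 − m·sn²u·sn²v = 0.9958766613279208
dn(u+v) = (dn u·dn v − m·sn u·sn v·cn u·cn v)/D = 0.9898869481035506/0.9958766613279208 = 0.9939854869011757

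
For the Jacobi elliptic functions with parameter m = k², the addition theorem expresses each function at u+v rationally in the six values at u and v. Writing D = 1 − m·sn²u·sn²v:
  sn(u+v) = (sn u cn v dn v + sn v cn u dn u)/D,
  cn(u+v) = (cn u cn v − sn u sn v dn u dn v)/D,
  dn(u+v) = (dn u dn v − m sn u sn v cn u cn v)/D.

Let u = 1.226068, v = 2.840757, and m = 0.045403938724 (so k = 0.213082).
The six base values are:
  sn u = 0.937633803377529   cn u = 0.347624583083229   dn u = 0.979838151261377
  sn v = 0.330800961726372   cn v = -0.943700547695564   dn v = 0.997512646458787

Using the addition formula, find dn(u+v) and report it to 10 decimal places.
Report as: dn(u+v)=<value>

m = k² = 0.045403938724
D = 1 − m·sn²u·sn²v = 0.9956318899847943
dn(u+v) = (dn u·dn v − m·sn u·sn v·cn u·cn v)/D = 0.9820209075907736/0.9956318899847943 = 0.9863293024952941

dn(u+v)=0.9863293025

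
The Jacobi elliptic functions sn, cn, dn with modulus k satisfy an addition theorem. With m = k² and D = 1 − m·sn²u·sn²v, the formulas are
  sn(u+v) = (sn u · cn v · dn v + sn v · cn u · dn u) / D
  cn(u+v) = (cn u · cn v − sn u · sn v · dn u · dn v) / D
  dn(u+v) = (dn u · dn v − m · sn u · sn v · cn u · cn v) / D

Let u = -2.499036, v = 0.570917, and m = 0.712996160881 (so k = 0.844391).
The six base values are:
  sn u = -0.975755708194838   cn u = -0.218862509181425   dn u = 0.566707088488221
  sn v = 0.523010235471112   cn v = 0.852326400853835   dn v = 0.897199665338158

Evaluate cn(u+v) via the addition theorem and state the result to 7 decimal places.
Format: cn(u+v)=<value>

cn(u+v)=0.0895664

m = k² = 0.712996160881
D = 1 − m·sn²u·sn²v = 0.8143094643332239
cn(u+v) = (cn u·cn v − sn u·sn v·dn u·dn v)/D = 0.07293480597682263/0.8143094643332239 = 0.0895664476115888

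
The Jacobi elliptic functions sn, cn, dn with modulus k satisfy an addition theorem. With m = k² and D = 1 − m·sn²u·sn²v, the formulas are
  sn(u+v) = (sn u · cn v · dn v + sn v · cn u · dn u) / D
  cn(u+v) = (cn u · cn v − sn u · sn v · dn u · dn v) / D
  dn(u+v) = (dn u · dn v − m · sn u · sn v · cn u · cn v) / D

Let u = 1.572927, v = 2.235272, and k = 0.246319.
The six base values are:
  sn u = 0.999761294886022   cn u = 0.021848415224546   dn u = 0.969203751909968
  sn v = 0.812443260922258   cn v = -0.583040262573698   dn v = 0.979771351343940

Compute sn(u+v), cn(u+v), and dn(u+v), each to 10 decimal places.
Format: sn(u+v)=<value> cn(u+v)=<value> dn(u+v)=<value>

sn(u+v)=-0.5770026702 cn(u+v)=-0.8167422596 dn(u+v)=0.9898484709

m = k² = 0.060673049761
D = 1 − m·sn²u·sn²v = 0.9599710180044982
sn(u+v) = (sn u·cn v·dn v + sn v·cn u·dn u)/D = -0.5539058406732207/0.9599710180044982 = -0.5770026701687626
cn(u+v) = (cn u·cn v − sn u·sn v·dn u·dn v)/D = -0.784048898396449/0.9599710180044982 = -0.8167422596009822
dn(u+v) = (dn u·dn v − m·sn u·sn v·cn u·cn v)/D = 0.9502258442394412/0.9599710180044982 = 0.9898484708576782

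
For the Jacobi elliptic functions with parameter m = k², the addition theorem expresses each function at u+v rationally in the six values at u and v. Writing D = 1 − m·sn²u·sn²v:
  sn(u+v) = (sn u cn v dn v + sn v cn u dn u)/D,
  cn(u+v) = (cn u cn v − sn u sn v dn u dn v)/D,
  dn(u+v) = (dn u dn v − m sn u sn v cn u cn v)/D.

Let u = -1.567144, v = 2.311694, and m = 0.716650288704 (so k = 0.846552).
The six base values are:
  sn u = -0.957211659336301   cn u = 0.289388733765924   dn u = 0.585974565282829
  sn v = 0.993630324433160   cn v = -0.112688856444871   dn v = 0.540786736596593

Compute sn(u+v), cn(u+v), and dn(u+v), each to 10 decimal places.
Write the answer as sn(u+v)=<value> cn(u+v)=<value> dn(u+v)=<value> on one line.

m = k² = 0.716650288704
D = 1 − m·sn²u·sn²v = 0.3517046383650624
sn(u+v) = (sn u·cn v·dn v + sn v·cn u·dn u)/D = 0.2268273934240718/0.3517046383650624 = 0.6449371679557707
cn(u+v) = (cn u·cn v − sn u·sn v·dn u·dn v)/D = 0.268785204652229/0.3517046383650624 = 0.7642355980907917
dn(u+v) = (dn u·dn v − m·sn u·sn v·cn u·cn v)/D = 0.2946591551479594/0.3517046383650624 = 0.8378028692419719

sn(u+v)=0.6449371680 cn(u+v)=0.7642355981 dn(u+v)=0.8378028692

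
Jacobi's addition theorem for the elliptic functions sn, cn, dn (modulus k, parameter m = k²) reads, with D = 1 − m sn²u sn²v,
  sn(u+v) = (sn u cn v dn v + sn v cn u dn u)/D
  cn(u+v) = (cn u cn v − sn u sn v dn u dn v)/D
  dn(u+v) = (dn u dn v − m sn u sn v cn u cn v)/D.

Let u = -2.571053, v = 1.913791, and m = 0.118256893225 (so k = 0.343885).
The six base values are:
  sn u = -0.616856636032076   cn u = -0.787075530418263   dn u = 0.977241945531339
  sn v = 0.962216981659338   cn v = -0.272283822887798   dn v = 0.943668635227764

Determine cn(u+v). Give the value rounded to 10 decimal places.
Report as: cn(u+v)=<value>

cn(u+v)=0.7947877868

m = k² = 0.118256893225
D = 1 − m·sn²u·sn²v = 0.958337916775281
cn(u+v) = (cn u·cn v − sn u·sn v·dn u·dn v)/D = 0.7616752718954881/0.958337916775281 = 0.794787786815798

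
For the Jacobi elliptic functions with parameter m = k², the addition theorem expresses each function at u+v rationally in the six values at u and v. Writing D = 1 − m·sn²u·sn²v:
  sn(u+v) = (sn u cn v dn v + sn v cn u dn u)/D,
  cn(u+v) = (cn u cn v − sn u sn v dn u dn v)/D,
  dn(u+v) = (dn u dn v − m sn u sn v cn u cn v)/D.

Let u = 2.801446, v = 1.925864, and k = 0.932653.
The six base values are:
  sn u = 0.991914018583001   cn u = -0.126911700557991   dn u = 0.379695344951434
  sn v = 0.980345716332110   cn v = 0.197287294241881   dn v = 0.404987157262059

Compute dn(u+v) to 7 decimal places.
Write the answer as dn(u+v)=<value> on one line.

dn(u+v)=0.9857489

m = k² = 0.869841618409
D = 1 − m·sn²u·sn²v = 0.1774794630920489
dn(u+v) = (dn u·dn v − m·sn u·sn v·cn u·cn v)/D = 0.174950192025866/0.1774794630920489 = 0.9857489366819239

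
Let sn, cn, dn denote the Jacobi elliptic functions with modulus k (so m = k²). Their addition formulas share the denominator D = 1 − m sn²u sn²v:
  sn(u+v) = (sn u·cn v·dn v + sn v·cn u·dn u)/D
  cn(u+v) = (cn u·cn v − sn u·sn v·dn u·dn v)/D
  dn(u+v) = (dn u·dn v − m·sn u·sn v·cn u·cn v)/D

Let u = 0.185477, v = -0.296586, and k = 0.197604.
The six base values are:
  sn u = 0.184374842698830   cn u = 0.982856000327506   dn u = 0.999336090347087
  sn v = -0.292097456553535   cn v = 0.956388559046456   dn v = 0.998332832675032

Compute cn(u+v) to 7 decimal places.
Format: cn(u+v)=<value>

m = k² = 0.039047340816
D = 1 − m·sn²u·sn²v = 0.9998867468371738
cn(u+v) = (cn u·cn v − sn u·sn v·dn u·dn v)/D = 0.9937221749821968/0.9998867468371738 = 0.9938347299086854

cn(u+v)=0.9938347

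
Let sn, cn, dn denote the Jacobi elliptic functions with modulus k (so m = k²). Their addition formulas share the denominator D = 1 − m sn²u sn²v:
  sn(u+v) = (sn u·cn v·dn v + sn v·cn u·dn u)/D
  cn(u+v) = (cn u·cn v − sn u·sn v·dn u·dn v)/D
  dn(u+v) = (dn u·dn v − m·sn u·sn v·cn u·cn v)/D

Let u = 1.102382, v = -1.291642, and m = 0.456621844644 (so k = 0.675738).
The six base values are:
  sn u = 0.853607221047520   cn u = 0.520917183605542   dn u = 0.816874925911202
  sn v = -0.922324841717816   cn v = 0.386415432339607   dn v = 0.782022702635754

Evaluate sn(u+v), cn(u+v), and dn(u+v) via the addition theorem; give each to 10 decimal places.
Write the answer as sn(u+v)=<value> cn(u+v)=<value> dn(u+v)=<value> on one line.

m = k² = 0.456621844644
D = 1 − m·sn²u·sn²v = 0.7169646654942855
sn(u+v) = (sn u·cn v·dn v + sn v·cn u·dn u)/D = -0.1345236822504052/0.7169646654942855 = -0.1876294449708518
cn(u+v) = (cn u·cn v − sn u·sn v·dn u·dn v)/D = 0.7042312904728991/0.7169646654942855 = 0.9822398848448021
dn(u+v) = (dn u·dn v − m·sn u·sn v·cn u·cn v)/D = 0.7111786126319639/0.7169646654942855 = 0.9919297935577723

sn(u+v)=-0.1876294450 cn(u+v)=0.9822398848 dn(u+v)=0.9919297936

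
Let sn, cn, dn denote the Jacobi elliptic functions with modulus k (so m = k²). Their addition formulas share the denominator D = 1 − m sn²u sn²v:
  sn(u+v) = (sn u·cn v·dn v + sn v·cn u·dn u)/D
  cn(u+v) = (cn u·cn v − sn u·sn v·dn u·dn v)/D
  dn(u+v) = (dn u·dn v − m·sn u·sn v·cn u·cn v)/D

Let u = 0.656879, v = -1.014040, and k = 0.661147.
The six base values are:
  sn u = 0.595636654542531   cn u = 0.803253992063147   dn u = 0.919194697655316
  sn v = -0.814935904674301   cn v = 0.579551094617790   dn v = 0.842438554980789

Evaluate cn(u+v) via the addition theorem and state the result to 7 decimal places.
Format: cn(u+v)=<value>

m = k² = 0.437115355609
D = 1 − m·sn²u·sn²v = 0.8970074526906836
cn(u+v) = (cn u·cn v − sn u·sn v·dn u·dn v)/D = 0.8414079377308856/0.8970074526906836 = 0.9380166633030524

cn(u+v)=0.9380167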